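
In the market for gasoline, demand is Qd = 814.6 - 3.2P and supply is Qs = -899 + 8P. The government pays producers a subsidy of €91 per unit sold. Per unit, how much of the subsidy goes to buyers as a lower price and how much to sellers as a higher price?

Buyers gain €65 per unit; sellers gain €26 per unit

Pre-subsidy: 814.6 - 3.2P = -899 + 8P gives P* = 153, Q* = 325.
With the subsidy, sellers receive Ps = Pb + 91 for each unit, where Pb is the price buyers pay.
Supply in terms of Pb becomes Qs = -899 + 8(Pb + 91) = -171 + 8Pb. Setting this equal to demand: 814.6 - 3.2Pb = -171 + 8Pb, so Pb = 88.
Sellers receive Ps = 88 + 91 = 179; Q' = 814.6 − 3.2·88 = 533.
Buyers' price falls by P* − Pb = 153 − 88 = 65; sellers' price rises by Ps − P* = 179 − 153 = 26.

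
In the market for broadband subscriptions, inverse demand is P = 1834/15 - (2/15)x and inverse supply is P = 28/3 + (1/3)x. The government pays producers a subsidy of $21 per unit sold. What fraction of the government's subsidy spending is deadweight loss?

Pre-subsidy: 1834/15 - (2/15)x = 28/3 + (1/3)x gives x* = 242 and P* = 90.
With the subsidy, sellers receive Ps = Pb + 21 for each unit, where Pb is the price buyers pay.
On the curves, Pb = 1834/15 - (2/15)x and Ps = 28/3 + (1/3)x; the wedge Ps − Pb = 21 gives 28/3 + (1/3)x − (1834/15 - (2/15)x) = 21, so x' = 287.
Then Pb = 1834/15 − (2/15)·287 = 84 and Ps = 28/3 + (1/3)·287 = 105.
ΔCS = ½(242 + 287)(90 − 84) = 1587; ΔPS = ½(242 + 287)(105 − 90) = 3967.5.
Government spending = 21 × 287 = 6027.
DWL = ½ × 21 × (287 − 242) = 472.5; fraction = 472.5 / 6027 = 45/574.

DWL / government spending = 45/574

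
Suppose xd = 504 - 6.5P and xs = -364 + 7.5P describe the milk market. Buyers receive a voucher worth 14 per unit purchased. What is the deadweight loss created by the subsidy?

Deadweight loss = 341.25

Pre-subsidy: 504 - 6.5P = -364 + 7.5P gives P* = 62, x* = 101.
With the rebate, buyers effectively pay Pb = Ps − 14, where Ps is the price sellers receive.
Demand in terms of Ps becomes xd = 504 − 6.5(Ps − 14) = 595 - 6.5Ps. Setting this equal to supply: 595 - 6.5Ps = -364 + 7.5Ps, so Ps = 68.5.
Buyers pay Pb = 68.5 − 14 = 54.5; x' = -364 + 7.5·68.5 = 149.75.
The subsidy expands output by 149.75 − 101 = 48.75 past the efficient level; on those units the gap between marginal cost and willingness to pay runs from 0 up to 14.
DWL = ½ × 14 × 48.75 = 341.25.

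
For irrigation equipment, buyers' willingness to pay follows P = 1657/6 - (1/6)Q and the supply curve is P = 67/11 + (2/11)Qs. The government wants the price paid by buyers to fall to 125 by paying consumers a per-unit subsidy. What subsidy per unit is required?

At a buyer price of 125, quantity demanded is 1657 − 6·125 = 907.
Sellers supply 907 only when they receive Ps = 67/11 + (2/11)·907 = 171.
s = Ps − Pb = 171 − 125 = 46.

Required subsidy s = 46 per unit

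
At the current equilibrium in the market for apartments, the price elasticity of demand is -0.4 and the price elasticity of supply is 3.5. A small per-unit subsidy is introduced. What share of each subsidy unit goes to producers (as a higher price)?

For a small subsidy around the equilibrium, the benefit split depends on the relative slopes, which at a point are proportional to the elasticities.
Buyer share = εs/(εs + |εd|) = 3.5/(3.5 + 0.4) = 35/39; seller share = |εd|/(εs + |εd|) = 4/39.
So producers capture 4/39 of the subsidy.

Producer share = 4/39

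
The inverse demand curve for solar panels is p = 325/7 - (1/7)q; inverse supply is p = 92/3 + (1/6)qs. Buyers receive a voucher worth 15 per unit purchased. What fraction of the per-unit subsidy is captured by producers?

Producer share = 7/13

Pre-subsidy: 325/7 - (1/7)q = 92/3 + (1/6)q gives q* = 662/13 and p* = 509/13.
With the rebate, buyers effectively pay pb = ps − 15, where ps is the price sellers receive.
On the curves, pb = 325/7 - (1/7)q and ps = 92/3 + (1/6)q; the wedge ps − pb = 15 gives 92/3 + (1/6)q − (325/7 - (1/7)q) = 15, so q' = 1292/13.
Then pb = 325/7 − (1/7)·(1292/13) = 419/13 and ps = 92/3 + (1/6)·(1292/13) = 614/13.
Buyers' price falls by p* − pb = 509/13 − 419/13 = 90/13; sellers' price rises by ps − p* = 614/13 − 509/13 = 105/13.
So producers capture (105/13)/15 = 7/13 of each unit of subsidy.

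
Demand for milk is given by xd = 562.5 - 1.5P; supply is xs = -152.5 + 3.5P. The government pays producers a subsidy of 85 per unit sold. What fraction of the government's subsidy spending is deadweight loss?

DWL / government spending = 119/1166

Pre-subsidy: 562.5 - 1.5P = -152.5 + 3.5P gives P* = 143, x* = 348.
With the subsidy, sellers receive Ps = Pb + 85 for each unit, where Pb is the price buyers pay.
Supply in terms of Pb becomes xs = -152.5 + 3.5(Pb + 85) = 145 + 3.5Pb. Setting this equal to demand: 562.5 - 1.5Pb = 145 + 3.5Pb, so Pb = 83.5.
Sellers receive Ps = 83.5 + 85 = 168.5; x' = 562.5 − 1.5·83.5 = 437.25.
ΔCS = ½(348 + 437.25)(143 − 83.5) = 23361.1875; ΔPS = ½(348 + 437.25)(168.5 − 143) = 10011.9375.
Government spending = 85 × 437.25 = 37166.25.
DWL = ½ × 85 × (437.25 − 348) = 3793.125; fraction = 3793.125 / 37166.25 = 119/1166.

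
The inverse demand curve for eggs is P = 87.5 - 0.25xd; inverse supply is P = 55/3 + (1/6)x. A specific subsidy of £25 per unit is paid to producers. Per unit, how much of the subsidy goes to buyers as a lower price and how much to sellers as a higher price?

Buyers gain £15 per unit; sellers gain £10 per unit

Pre-subsidy: 87.5 - 0.25x = 55/3 + (1/6)x gives x* = 166 and P* = 46.
With the subsidy, sellers receive Ps = Pb + 25 for each unit, where Pb is the price buyers pay.
On the curves, Pb = 87.5 - 0.25x and Ps = 55/3 + (1/6)x; the wedge Ps − Pb = 25 gives 55/3 + (1/6)x − (87.5 - 0.25x) = 25, so x' = 226.
Then Pb = 87.5 − 0.25·226 = 31 and Ps = 55/3 + (1/6)·226 = 56.
Buyers' price falls by P* − Pb = 46 − 31 = 15; sellers' price rises by Ps − P* = 56 − 46 = 10.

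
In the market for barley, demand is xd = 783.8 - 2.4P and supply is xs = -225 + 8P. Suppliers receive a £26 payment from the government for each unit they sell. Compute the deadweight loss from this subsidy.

Pre-subsidy: 783.8 - 2.4P = -225 + 8P gives P* = 97, x* = 551.
With the subsidy, sellers receive Ps = Pb + 26 for each unit, where Pb is the price buyers pay.
Supply in terms of Pb becomes xs = -225 + 8(Pb + 26) = -17 + 8Pb. Setting this equal to demand: 783.8 - 2.4Pb = -17 + 8Pb, so Pb = 77.
Sellers receive Ps = 77 + 26 = 103; x' = 783.8 − 2.4·77 = 599.
The subsidy expands output by 599 − 551 = 48 past the efficient level; on those units the gap between marginal cost and willingness to pay runs from 0 up to 26.
DWL = ½ × 26 × 48 = 624.

Deadweight loss = £624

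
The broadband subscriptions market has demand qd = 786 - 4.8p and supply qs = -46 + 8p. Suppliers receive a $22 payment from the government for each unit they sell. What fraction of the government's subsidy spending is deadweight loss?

Pre-subsidy: 786 - 4.8p = -46 + 8p gives p* = 65, q* = 474.
With the subsidy, sellers receive ps = pb + 22 for each unit, where pb is the price buyers pay.
Supply in terms of pb becomes qs = -46 + 8(pb + 22) = 130 + 8pb. Setting this equal to demand: 786 - 4.8pb = 130 + 8pb, so pb = 51.25.
Sellers receive ps = 51.25 + 22 = 73.25; q' = 786 − 4.8·51.25 = 540.
ΔCS = ½(474 + 540)(65 − 51.25) = 6971.25; ΔPS = ½(474 + 540)(73.25 − 65) = 4182.75.
Government spending = 22 × 540 = 11880.
DWL = ½ × 22 × (540 − 474) = 726; fraction = 726 / 11880 = 11/180.

DWL / government spending = 11/180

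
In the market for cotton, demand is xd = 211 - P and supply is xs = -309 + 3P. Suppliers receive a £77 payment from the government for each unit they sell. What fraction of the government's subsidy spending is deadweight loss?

Pre-subsidy: 211 - P = -309 + 3P gives P* = 130, x* = 81.
With the subsidy, sellers receive Ps = Pb + 77 for each unit, where Pb is the price buyers pay.
Supply in terms of Pb becomes xs = -309 + 3(Pb + 77) = -78 + 3Pb. Setting this equal to demand: 211 - Pb = -78 + 3Pb, so Pb = 72.25.
Sellers receive Ps = 72.25 + 77 = 149.25; x' = 211 − 1·72.25 = 138.75.
ΔCS = ½(81 + 138.75)(130 − 72.25) = 6345.28125; ΔPS = ½(81 + 138.75)(149.25 − 130) = 2115.09375.
Government spending = 77 × 138.75 = 10683.75.
DWL = ½ × 77 × (138.75 − 81) = 2223.375; fraction = 2223.375 / 10683.75 = 77/370.

DWL / government spending = 77/370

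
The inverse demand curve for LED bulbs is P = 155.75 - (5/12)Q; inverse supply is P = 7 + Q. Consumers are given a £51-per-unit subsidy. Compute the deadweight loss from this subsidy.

Deadweight loss = £918

Pre-subsidy: 155.75 - (5/12)Q = 7 + Q gives Q* = 105 and P* = 112.
With the rebate, buyers effectively pay Pb = Ps − 51, where Ps is the price sellers receive.
On the curves, Pb = 155.75 - (5/12)Q and Ps = 7 + Q; the wedge Ps − Pb = 51 gives 7 + Q − (155.75 - (5/12)Q) = 51, so Q' = 141.
Then Pb = 155.75 − (5/12)·141 = 97 and Ps = 7 + 1·141 = 148.
The subsidy expands output by 141 − 105 = 36 past the efficient level; on those units the gap between marginal cost and willingness to pay runs from 0 up to 51.
DWL = ½ × 51 × 36 = 918.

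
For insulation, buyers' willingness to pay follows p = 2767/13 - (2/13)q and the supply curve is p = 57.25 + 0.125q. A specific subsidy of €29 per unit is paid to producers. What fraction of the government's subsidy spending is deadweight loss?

Pre-subsidy: 2767/13 - (2/13)q = 57.25 + 0.125q gives q* = 558 and p* = 127.
With the subsidy, sellers receive ps = pb + 29 for each unit, where pb is the price buyers pay.
On the curves, pb = 2767/13 - (2/13)q and ps = 57.25 + 0.125q; the wedge ps − pb = 29 gives 57.25 + 0.125q − (2767/13 - (2/13)q) = 29, so q' = 662.
Then pb = 2767/13 − (2/13)·662 = 111 and ps = 57.25 + 0.125·662 = 140.
ΔCS = ½(558 + 662)(127 − 111) = 9760; ΔPS = ½(558 + 662)(140 − 127) = 7930.
Government spending = 29 × 662 = 19198.
DWL = ½ × 29 × (662 − 558) = 1508; fraction = 1508 / 19198 = 26/331.

DWL / government spending = 26/331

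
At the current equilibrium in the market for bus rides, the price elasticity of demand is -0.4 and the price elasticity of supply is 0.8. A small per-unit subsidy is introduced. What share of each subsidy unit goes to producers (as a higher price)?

Producer share = 1/3

For a small subsidy around the equilibrium, the benefit split depends on the relative slopes, which at a point are proportional to the elasticities.
Buyer share = εs/(εs + |εd|) = 0.8/(0.8 + 0.4) = 2/3; seller share = |εd|/(εs + |εd|) = 1/3.
So producers capture 1/3 of the subsidy.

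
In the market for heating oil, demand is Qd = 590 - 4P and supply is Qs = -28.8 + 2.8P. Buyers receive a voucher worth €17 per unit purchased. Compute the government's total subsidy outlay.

Government cost = €4318

Pre-subsidy: 590 - 4P = -28.8 + 2.8P gives P* = 91, Q* = 226.
With the rebate, buyers effectively pay Pb = Ps − 17, where Ps is the price sellers receive.
Demand in terms of Ps becomes Qd = 590 − 4(Ps − 17) = 658 - 4Ps. Setting this equal to supply: 658 - 4Ps = -28.8 + 2.8Ps, so Ps = 101.
Buyers pay Pb = 101 − 17 = 84; Q' = -28.8 + 2.8·101 = 254.
Government outlay = subsidy × quantity = 17 × 254 = 4318.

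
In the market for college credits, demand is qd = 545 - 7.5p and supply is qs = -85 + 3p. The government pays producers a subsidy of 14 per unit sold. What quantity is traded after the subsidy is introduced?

q' = 125

Pre-subsidy: 545 - 7.5p = -85 + 3p gives p* = 60, q* = 95.
With the subsidy, sellers receive ps = pb + 14 for each unit, where pb is the price buyers pay.
Supply in terms of pb becomes qs = -85 + 3(pb + 14) = -43 + 3pb. Setting this equal to demand: 545 - 7.5pb = -43 + 3pb, so pb = 56.
Sellers receive ps = 56 + 14 = 70; q' = 545 − 7.5·56 = 125.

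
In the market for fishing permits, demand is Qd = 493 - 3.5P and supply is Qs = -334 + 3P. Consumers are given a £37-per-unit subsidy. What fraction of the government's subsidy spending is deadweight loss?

Pre-subsidy: 493 - 3.5P = -334 + 3P gives P* = 1654/13, Q* = 620/13.
With the rebate, buyers effectively pay Pb = Ps − 37, where Ps is the price sellers receive.
Demand in terms of Ps becomes Qd = 493 − 3.5(Ps − 37) = 622.5 - 3.5Ps. Setting this equal to supply: 622.5 - 3.5Ps = -334 + 3Ps, so Ps = 1913/13.
Buyers pay Pb = 1913/13 − 37 = 1432/13; Q' = -334 + 3·(1913/13) = 1397/13.
ΔCS = ½(620/13 + 1397/13)(1654/13 − 1432/13) = 223887/169; ΔPS = ½(620/13 + 1397/13)(1913/13 − 1654/13) = 522403/338.
Government spending = 37 × 1397/13 = 51689/13.
DWL = ½ × 37 × (1397/13 − 620/13) = 28749/26; fraction = (28749/26) / (51689/13) = 777/2794.

DWL / government spending = 777/2794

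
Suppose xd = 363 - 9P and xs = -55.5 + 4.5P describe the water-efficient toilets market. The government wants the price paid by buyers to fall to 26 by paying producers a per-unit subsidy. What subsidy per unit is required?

At a buyer price of 26, quantity demanded is 363 − 9·26 = 129.
Sellers supply 129 only when they receive Ps with -55.5 + 4.5·Ps = 129, i.e. Ps = 41.
s = Ps − Pb = 41 − 26 = 15.

Required subsidy s = 15 per unit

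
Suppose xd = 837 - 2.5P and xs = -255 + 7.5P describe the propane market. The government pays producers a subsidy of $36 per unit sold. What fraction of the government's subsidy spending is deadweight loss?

Pre-subsidy: 837 - 2.5P = -255 + 7.5P gives P* = 109.2, x* = 564.
With the subsidy, sellers receive Ps = Pb + 36 for each unit, where Pb is the price buyers pay.
Supply in terms of Pb becomes xs = -255 + 7.5(Pb + 36) = 15 + 7.5Pb. Setting this equal to demand: 837 - 2.5Pb = 15 + 7.5Pb, so Pb = 82.2.
Sellers receive Ps = 82.2 + 36 = 118.2; x' = 837 − 2.5·82.2 = 631.5.
ΔCS = ½(564 + 631.5)(109.2 − 82.2) = 16139.25; ΔPS = ½(564 + 631.5)(118.2 − 109.2) = 5379.75.
Government spending = 36 × 631.5 = 22734.
DWL = ½ × 36 × (631.5 − 564) = 1215; fraction = 1215 / 22734 = 45/842.

DWL / government spending = 45/842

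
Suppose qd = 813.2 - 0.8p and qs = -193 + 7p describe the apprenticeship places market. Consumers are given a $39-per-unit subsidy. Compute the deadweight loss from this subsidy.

Pre-subsidy: 813.2 - 0.8p = -193 + 7p gives p* = 129, q* = 710.
With the rebate, buyers effectively pay pb = ps − 39, where ps is the price sellers receive.
Demand in terms of ps becomes qd = 813.2 − 0.8(ps − 39) = 844.4 - 0.8ps. Setting this equal to supply: 844.4 - 0.8ps = -193 + 7ps, so ps = 133.
Buyers pay pb = 133 − 39 = 94; q' = -193 + 7·133 = 738.
The subsidy expands output by 738 − 710 = 28 past the efficient level; on those units the gap between marginal cost and willingness to pay runs from 0 up to 39.
DWL = ½ × 39 × 28 = 546.

Deadweight loss = $546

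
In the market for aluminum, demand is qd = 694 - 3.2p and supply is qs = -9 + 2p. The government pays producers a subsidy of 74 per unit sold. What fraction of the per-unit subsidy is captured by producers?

Pre-subsidy: 694 - 3.2p = -9 + 2p gives p* = 3515/26, q* = 3398/13.
With the subsidy, sellers receive ps = pb + 74 for each unit, where pb is the price buyers pay.
Supply in terms of pb becomes qs = -9 + 2(pb + 74) = 139 + 2pb. Setting this equal to demand: 694 - 3.2pb = 139 + 2pb, so pb = 2775/26.
Sellers receive ps = 2775/26 + 74 = 4699/26; q' = 694 − 3.2·(2775/26) = 4582/13.
Buyers' price falls by p* − pb = 3515/26 − 2775/26 = 370/13; sellers' price rises by ps − p* = 4699/26 − 3515/26 = 592/13.
So producers capture (592/13)/74 = 8/13 of each unit of subsidy.

Producer share = 8/13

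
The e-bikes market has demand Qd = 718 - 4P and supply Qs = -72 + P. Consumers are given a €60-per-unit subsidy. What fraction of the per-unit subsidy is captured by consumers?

Pre-subsidy: 718 - 4P = -72 + P gives P* = 158, Q* = 86.
With the rebate, buyers effectively pay Pb = Ps − 60, where Ps is the price sellers receive.
Demand in terms of Ps becomes Qd = 718 − 4(Ps − 60) = 958 - 4Ps. Setting this equal to supply: 958 - 4Ps = -72 + Ps, so Ps = 206.
Buyers pay Pb = 206 − 60 = 146; Q' = -72 + 1·206 = 134.
Buyers' price falls by P* − Pb = 158 − 146 = 12; sellers' price rises by Ps − P* = 206 − 158 = 48.
So consumers capture 12/60 = 0.2 of each unit of subsidy.

Consumer share = 0.2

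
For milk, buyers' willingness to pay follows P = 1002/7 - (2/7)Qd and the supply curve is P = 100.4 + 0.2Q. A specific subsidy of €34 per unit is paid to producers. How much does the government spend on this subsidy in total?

Government cost = €5372

Pre-subsidy: 1002/7 - (2/7)Q = 100.4 + 0.2Q gives Q* = 88 and P* = 118.
With the subsidy, sellers receive Ps = Pb + 34 for each unit, where Pb is the price buyers pay.
On the curves, Pb = 1002/7 - (2/7)Q and Ps = 100.4 + 0.2Q; the wedge Ps − Pb = 34 gives 100.4 + 0.2Q − (1002/7 - (2/7)Q) = 34, so Q' = 158.
Then Pb = 1002/7 − (2/7)·158 = 98 and Ps = 100.4 + 0.2·158 = 132.
Government outlay = subsidy × quantity = 34 × 158 = 5372.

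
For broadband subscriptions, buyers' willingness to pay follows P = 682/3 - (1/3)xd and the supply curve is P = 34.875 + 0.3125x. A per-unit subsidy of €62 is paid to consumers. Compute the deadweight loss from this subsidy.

Deadweight loss = €2976

Pre-subsidy: 682/3 - (1/3)x = 34.875 + 0.3125x gives x* = 298 and P* = 128.
With the rebate, buyers effectively pay Pb = Ps − 62, where Ps is the price sellers receive.
On the curves, Pb = 682/3 - (1/3)x and Ps = 34.875 + 0.3125x; the wedge Ps − Pb = 62 gives 34.875 + 0.3125x − (682/3 - (1/3)x) = 62, so x' = 394.
Then Pb = 682/3 − (1/3)·394 = 96 and Ps = 34.875 + 0.3125·394 = 158.
The subsidy expands output by 394 − 298 = 96 past the efficient level; on those units the gap between marginal cost and willingness to pay runs from 0 up to 62.
DWL = ½ × 62 × 96 = 2976.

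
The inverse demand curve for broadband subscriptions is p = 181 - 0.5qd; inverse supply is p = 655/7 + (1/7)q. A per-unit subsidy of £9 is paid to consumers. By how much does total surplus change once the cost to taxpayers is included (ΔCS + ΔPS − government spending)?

Net change in total surplus = -£63

Pre-subsidy: 181 - 0.5q = 655/7 + (1/7)q gives q* = 136 and p* = 113.
With the rebate, buyers effectively pay pb = ps − 9, where ps is the price sellers receive.
On the curves, pb = 181 - 0.5q and ps = 655/7 + (1/7)q; the wedge ps − pb = 9 gives 655/7 + (1/7)q − (181 - 0.5q) = 9, so q' = 150.
Then pb = 181 − 0.5·150 = 106 and ps = 655/7 + (1/7)·150 = 115.
ΔCS = ½(136 + 150)(113 − 106) = 1001; ΔPS = ½(136 + 150)(115 − 113) = 286.
Government spending = 9 × 150 = 1350.
Net change = 1001 + 286 − 1350 = -63. The loss equals the DWL triangle ½·9·14.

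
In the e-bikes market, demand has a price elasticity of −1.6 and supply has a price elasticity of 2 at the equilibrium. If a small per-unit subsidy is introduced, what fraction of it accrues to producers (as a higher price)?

For a small subsidy around the equilibrium, the benefit split depends on the relative slopes, which at a point are proportional to the elasticities.
Buyer share = εs/(εs + |εd|) = 2/(2 + 1.6) = 5/9; seller share = |εd|/(εs + |εd|) = 4/9.
So producers capture 4/9 of the subsidy.

Producer share = 4/9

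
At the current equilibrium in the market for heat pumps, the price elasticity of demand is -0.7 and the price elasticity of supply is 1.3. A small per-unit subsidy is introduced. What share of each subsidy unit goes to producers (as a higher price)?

Producer share = 0.35

For a small subsidy around the equilibrium, the benefit split depends on the relative slopes, which at a point are proportional to the elasticities.
Buyer share = εs/(εs + |εd|) = 1.3/(1.3 + 0.7) = 0.65; seller share = |εd|/(εs + |εd|) = 0.35.
So producers capture 0.35 of the subsidy.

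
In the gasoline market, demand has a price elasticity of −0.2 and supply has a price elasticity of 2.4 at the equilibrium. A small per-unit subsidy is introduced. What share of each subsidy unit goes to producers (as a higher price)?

For a small subsidy around the equilibrium, the benefit split depends on the relative slopes, which at a point are proportional to the elasticities.
Buyer share = εs/(εs + |εd|) = 2.4/(2.4 + 0.2) = 12/13; seller share = |εd|/(εs + |εd|) = 1/13.
So producers capture 1/13 of the subsidy.

Producer share = 1/13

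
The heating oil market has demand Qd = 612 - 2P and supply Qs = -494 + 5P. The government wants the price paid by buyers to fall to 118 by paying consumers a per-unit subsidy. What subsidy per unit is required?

Required subsidy s = 56 per unit

At a buyer price of 118, quantity demanded is 612 − 2·118 = 376.
Sellers supply 376 only when they receive Ps with -494 + 5·Ps = 376, i.e. Ps = 174.
s = Ps − Pb = 174 − 118 = 56.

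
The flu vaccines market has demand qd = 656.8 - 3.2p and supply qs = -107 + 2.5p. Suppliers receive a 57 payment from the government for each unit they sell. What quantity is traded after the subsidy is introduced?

q' = 308

Pre-subsidy: 656.8 - 3.2p = -107 + 2.5p gives p* = 134, q* = 228.
With the subsidy, sellers receive ps = pb + 57 for each unit, where pb is the price buyers pay.
Supply in terms of pb becomes qs = -107 + 2.5(pb + 57) = 35.5 + 2.5pb. Setting this equal to demand: 656.8 - 3.2pb = 35.5 + 2.5pb, so pb = 109.
Sellers receive ps = 109 + 57 = 166; q' = 656.8 − 3.2·109 = 308.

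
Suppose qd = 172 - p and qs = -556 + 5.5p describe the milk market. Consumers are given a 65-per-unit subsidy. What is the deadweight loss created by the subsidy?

Pre-subsidy: 172 - p = -556 + 5.5p gives p* = 112, q* = 60.
With the rebate, buyers effectively pay pb = ps − 65, where ps is the price sellers receive.
Demand in terms of ps becomes qd = 172 − 1(ps − 65) = 237 - ps. Setting this equal to supply: 237 - ps = -556 + 5.5ps, so ps = 122.
Buyers pay pb = 122 − 65 = 57; q' = -556 + 5.5·122 = 115.
The subsidy expands output by 115 − 60 = 55 past the efficient level; on those units the gap between marginal cost and willingness to pay runs from 0 up to 65.
DWL = ½ × 65 × 55 = 1787.5.

Deadweight loss = 1787.5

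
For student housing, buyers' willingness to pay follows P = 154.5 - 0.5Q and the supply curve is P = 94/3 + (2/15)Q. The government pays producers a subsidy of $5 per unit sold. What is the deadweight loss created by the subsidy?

Deadweight loss = 375/19

Pre-subsidy: 154.5 - 0.5Q = 94/3 + (2/15)Q gives Q* = 3695/19 and P* = 1088/19.
With the subsidy, sellers receive Ps = Pb + 5 for each unit, where Pb is the price buyers pay.
On the curves, Pb = 154.5 - 0.5Q and Ps = 94/3 + (2/15)Q; the wedge Ps − Pb = 5 gives 94/3 + (2/15)Q − (154.5 - 0.5Q) = 5, so Q' = 3845/19.
Then Pb = 154.5 − 0.5·(3845/19) = 1013/19 and Ps = 94/3 + (2/15)·(3845/19) = 1108/19.
The subsidy expands output by 3845/19 − 3695/19 = 150/19 past the efficient level; on those units the gap between marginal cost and willingness to pay runs from 0 up to 5.
DWL = ½ × 5 × 150/19 = 375/19.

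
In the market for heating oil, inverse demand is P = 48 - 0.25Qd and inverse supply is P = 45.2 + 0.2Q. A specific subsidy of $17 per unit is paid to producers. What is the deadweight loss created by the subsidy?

Deadweight loss = 2890/9

Pre-subsidy: 48 - 0.25Q = 45.2 + 0.2Q gives Q* = 56/9 and P* = 418/9.
With the subsidy, sellers receive Ps = Pb + 17 for each unit, where Pb is the price buyers pay.
On the curves, Pb = 48 - 0.25Q and Ps = 45.2 + 0.2Q; the wedge Ps − Pb = 17 gives 45.2 + 0.2Q − (48 - 0.25Q) = 17, so Q' = 44.
Then Pb = 48 − 0.25·44 = 37 and Ps = 45.2 + 0.2·44 = 54.
The subsidy expands output by 44 − 56/9 = 340/9 past the efficient level; on those units the gap between marginal cost and willingness to pay runs from 0 up to 17.
DWL = ½ × 17 × 340/9 = 2890/9.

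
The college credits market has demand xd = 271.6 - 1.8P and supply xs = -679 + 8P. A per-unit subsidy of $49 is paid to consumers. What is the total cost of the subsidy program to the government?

Government cost = $8281

Pre-subsidy: 271.6 - 1.8P = -679 + 8P gives P* = 97, x* = 97.
With the rebate, buyers effectively pay Pb = Ps − 49, where Ps is the price sellers receive.
Demand in terms of Ps becomes xd = 271.6 − 1.8(Ps − 49) = 359.8 - 1.8Ps. Setting this equal to supply: 359.8 - 1.8Ps = -679 + 8Ps, so Ps = 106.
Buyers pay Pb = 106 − 49 = 57; x' = -679 + 8·106 = 169.
Government outlay = subsidy × quantity = 49 × 169 = 8281.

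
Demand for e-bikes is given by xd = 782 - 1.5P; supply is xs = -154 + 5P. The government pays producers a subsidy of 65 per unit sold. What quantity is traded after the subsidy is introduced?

Pre-subsidy: 782 - 1.5P = -154 + 5P gives P* = 144, x* = 566.
With the subsidy, sellers receive Ps = Pb + 65 for each unit, where Pb is the price buyers pay.
Supply in terms of Pb becomes xs = -154 + 5(Pb + 65) = 171 + 5Pb. Setting this equal to demand: 782 - 1.5Pb = 171 + 5Pb, so Pb = 94.
Sellers receive Ps = 94 + 65 = 159; x' = 782 − 1.5·94 = 641.

x' = 641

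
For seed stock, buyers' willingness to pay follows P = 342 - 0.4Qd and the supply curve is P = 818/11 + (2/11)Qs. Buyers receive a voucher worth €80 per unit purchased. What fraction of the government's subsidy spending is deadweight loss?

DWL / government spending = 55/478

Pre-subsidy: 342 - 0.4Q = 818/11 + (2/11)Q gives Q* = 460 and P* = 158.
With the rebate, buyers effectively pay Pb = Ps − 80, where Ps is the price sellers receive.
On the curves, Pb = 342 - 0.4Q and Ps = 818/11 + (2/11)Q; the wedge Ps − Pb = 80 gives 818/11 + (2/11)Q − (342 - 0.4Q) = 80, so Q' = 597.5.
Then Pb = 342 − 0.4·597.5 = 103 and Ps = 818/11 + (2/11)·597.5 = 183.
ΔCS = ½(460 + 597.5)(158 − 103) = 29081.25; ΔPS = ½(460 + 597.5)(183 − 158) = 13218.75.
Government spending = 80 × 597.5 = 47800.
DWL = ½ × 80 × (597.5 − 460) = 5500; fraction = 5500 / 47800 = 55/478.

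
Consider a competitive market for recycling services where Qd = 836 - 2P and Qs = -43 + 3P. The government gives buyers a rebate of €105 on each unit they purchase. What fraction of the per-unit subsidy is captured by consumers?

Consumer share = 0.6

Pre-subsidy: 836 - 2P = -43 + 3P gives P* = 175.8, Q* = 484.4.
With the rebate, buyers effectively pay Pb = Ps − 105, where Ps is the price sellers receive.
Demand in terms of Ps becomes Qd = 836 − 2(Ps − 105) = 1046 - 2Ps. Setting this equal to supply: 1046 - 2Ps = -43 + 3Ps, so Ps = 217.8.
Buyers pay Pb = 217.8 − 105 = 112.8; Q' = -43 + 3·217.8 = 610.4.
Buyers' price falls by P* − Pb = 175.8 − 112.8 = 63; sellers' price rises by Ps − P* = 217.8 − 175.8 = 42.
So consumers capture 63/105 = 0.6 of each unit of subsidy.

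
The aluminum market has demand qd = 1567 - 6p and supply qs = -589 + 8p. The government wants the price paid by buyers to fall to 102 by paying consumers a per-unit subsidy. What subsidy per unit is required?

At a buyer price of 102, quantity demanded is 1567 − 6·102 = 955.
Sellers supply 955 only when they receive ps with -589 + 8·ps = 955, i.e. ps = 193.
s = ps − pb = 193 − 102 = 91.

Required subsidy s = 91 per unit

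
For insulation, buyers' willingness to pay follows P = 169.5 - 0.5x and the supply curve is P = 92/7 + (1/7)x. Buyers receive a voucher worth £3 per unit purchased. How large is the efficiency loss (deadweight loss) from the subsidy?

Pre-subsidy: 169.5 - 0.5x = 92/7 + (1/7)x gives x* = 2189/9 and P* = 431/9.
With the rebate, buyers effectively pay Pb = Ps − 3, where Ps is the price sellers receive.
On the curves, Pb = 169.5 - 0.5x and Ps = 92/7 + (1/7)x; the wedge Ps − Pb = 3 gives 92/7 + (1/7)x − (169.5 - 0.5x) = 3, so x' = 2231/9.
Then Pb = 169.5 − 0.5·(2231/9) = 410/9 and Ps = 92/7 + (1/7)·(2231/9) = 437/9.
The subsidy expands output by 2231/9 − 2189/9 = 14/3 past the efficient level; on those units the gap between marginal cost and willingness to pay runs from 0 up to 3.
DWL = ½ × 3 × 14/3 = 7.

Deadweight loss = £7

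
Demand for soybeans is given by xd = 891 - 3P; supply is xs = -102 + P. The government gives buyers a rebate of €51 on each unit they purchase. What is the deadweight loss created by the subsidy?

Deadweight loss = €975.375

Pre-subsidy: 891 - 3P = -102 + P gives P* = 248.25, x* = 146.25.
With the rebate, buyers effectively pay Pb = Ps − 51, where Ps is the price sellers receive.
Demand in terms of Ps becomes xd = 891 − 3(Ps − 51) = 1044 - 3Ps. Setting this equal to supply: 1044 - 3Ps = -102 + Ps, so Ps = 286.5.
Buyers pay Pb = 286.5 − 51 = 235.5; x' = -102 + 1·286.5 = 184.5.
The subsidy expands output by 184.5 − 146.25 = 38.25 past the efficient level; on those units the gap between marginal cost and willingness to pay runs from 0 up to 51.
DWL = ½ × 51 × 38.25 = 975.375.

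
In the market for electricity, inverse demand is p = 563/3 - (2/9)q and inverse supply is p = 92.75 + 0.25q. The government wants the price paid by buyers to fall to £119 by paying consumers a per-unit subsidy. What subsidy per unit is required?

Required subsidy s = £51 per unit

At a buyer price of 119, quantity demanded is 844.5 − 4.5·119 = 309.
Sellers supply 309 only when they receive ps = 92.75 + 0.25·309 = 170.
s = ps − pb = 170 − 119 = 51.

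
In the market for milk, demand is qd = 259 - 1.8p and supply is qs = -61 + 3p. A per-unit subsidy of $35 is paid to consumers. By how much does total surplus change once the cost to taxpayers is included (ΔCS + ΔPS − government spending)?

Net change in total surplus = -$689.0625

Pre-subsidy: 259 - 1.8p = -61 + 3p gives p* = 200/3, q* = 139.
With the rebate, buyers effectively pay pb = ps − 35, where ps is the price sellers receive.
Demand in terms of ps becomes qd = 259 − 1.8(ps − 35) = 322 - 1.8ps. Setting this equal to supply: 322 - 1.8ps = -61 + 3ps, so ps = 1915/24.
Buyers pay pb = 1915/24 − 35 = 1075/24; q' = -61 + 3·(1915/24) = 178.375.
ΔCS = ½(139 + 178.375)(200/3 − 1075/24) = 3471.2890625; ΔPS = ½(139 + 178.375)(1915/24 − 200/3) = 2082.7734375.
Government spending = 35 × 178.375 = 6243.125.
Net change = 3471.2890625 + 2082.7734375 − 6243.125 = -689.0625. The loss equals the DWL triangle ½·35·39.375.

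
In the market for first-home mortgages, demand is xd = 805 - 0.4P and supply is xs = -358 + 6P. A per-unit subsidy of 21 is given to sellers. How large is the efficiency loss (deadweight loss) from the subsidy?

Deadweight loss = 82.6875

Pre-subsidy: 805 - 0.4P = -358 + 6P gives P* = 181.71875, x* = 732.3125.
With the subsidy, sellers receive Ps = Pb + 21 for each unit, where Pb is the price buyers pay.
Supply in terms of Pb becomes xs = -358 + 6(Pb + 21) = -232 + 6Pb. Setting this equal to demand: 805 - 0.4Pb = -232 + 6Pb, so Pb = 162.03125.
Sellers receive Ps = 162.03125 + 21 = 183.03125; x' = 805 − 0.4·162.03125 = 740.1875.
The subsidy expands output by 740.1875 − 732.3125 = 7.875 past the efficient level; on those units the gap between marginal cost and willingness to pay runs from 0 up to 21.
DWL = ½ × 21 × 7.875 = 82.6875.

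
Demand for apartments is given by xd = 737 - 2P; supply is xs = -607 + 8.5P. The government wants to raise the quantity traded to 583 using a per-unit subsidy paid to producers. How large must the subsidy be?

At x = 583, invert demand for the buyer price: Pb = (737 − 583)/2 = 77; invert supply for the seller price: Ps = (583 − (-607))/8.5 = 140.
The subsidy must fill the gap: s = Ps − Pb = 140 − 77 = 63.

Required subsidy s = 63 per unit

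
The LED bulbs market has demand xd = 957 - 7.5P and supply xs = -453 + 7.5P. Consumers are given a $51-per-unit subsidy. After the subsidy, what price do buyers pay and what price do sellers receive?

Pre-subsidy: 957 - 7.5P = -453 + 7.5P gives P* = 94, x* = 252.
With the rebate, buyers effectively pay Pb = Ps − 51, where Ps is the price sellers receive.
Demand in terms of Ps becomes xd = 957 − 7.5(Ps − 51) = 1339.5 - 7.5Ps. Setting this equal to supply: 1339.5 - 7.5Ps = -453 + 7.5Ps, so Ps = 119.5.
Buyers pay Pb = 119.5 − 51 = 68.5; x' = -453 + 7.5·119.5 = 443.25.

Buyers pay $68.5; sellers receive $119.5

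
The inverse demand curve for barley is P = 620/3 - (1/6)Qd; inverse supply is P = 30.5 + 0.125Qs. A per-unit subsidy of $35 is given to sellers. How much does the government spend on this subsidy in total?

Pre-subsidy: 620/3 - (1/6)Q = 30.5 + 0.125Q gives Q* = 604 and P* = 106.
With the subsidy, sellers receive Ps = Pb + 35 for each unit, where Pb is the price buyers pay.
On the curves, Pb = 620/3 - (1/6)Q and Ps = 30.5 + 0.125Q; the wedge Ps − Pb = 35 gives 30.5 + 0.125Q − (620/3 - (1/6)Q) = 35, so Q' = 724.
Then Pb = 620/3 − (1/6)·724 = 86 and Ps = 30.5 + 0.125·724 = 121.
Government outlay = subsidy × quantity = 35 × 724 = 25340.

Government cost = $25340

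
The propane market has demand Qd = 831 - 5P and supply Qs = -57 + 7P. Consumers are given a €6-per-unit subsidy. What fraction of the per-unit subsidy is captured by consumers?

Consumer share = 7/12

Pre-subsidy: 831 - 5P = -57 + 7P gives P* = 74, Q* = 461.
With the rebate, buyers effectively pay Pb = Ps − 6, where Ps is the price sellers receive.
Demand in terms of Ps becomes Qd = 831 − 5(Ps − 6) = 861 - 5Ps. Setting this equal to supply: 861 - 5Ps = -57 + 7Ps, so Ps = 76.5.
Buyers pay Pb = 76.5 − 6 = 70.5; Q' = -57 + 7·76.5 = 478.5.
Buyers' price falls by P* − Pb = 74 − 70.5 = 3.5; sellers' price rises by Ps − P* = 76.5 − 74 = 2.5.
So consumers capture 3.5/6 = 7/12 of each unit of subsidy.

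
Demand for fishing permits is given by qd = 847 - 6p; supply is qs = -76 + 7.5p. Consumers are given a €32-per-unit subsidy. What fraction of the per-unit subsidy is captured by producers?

Producer share = 4/9

Pre-subsidy: 847 - 6p = -76 + 7.5p gives p* = 1846/27, q* = 3931/9.
With the rebate, buyers effectively pay pb = ps − 32, where ps is the price sellers receive.
Demand in terms of ps becomes qd = 847 − 6(ps − 32) = 1039 - 6ps. Setting this equal to supply: 1039 - 6ps = -76 + 7.5ps, so ps = 2230/27.
Buyers pay pb = 2230/27 − 32 = 1366/27; q' = -76 + 7.5·(2230/27) = 4891/9.
Buyers' price falls by p* − pb = 1846/27 − 1366/27 = 160/9; sellers' price rises by ps − p* = 2230/27 − 1846/27 = 128/9.
So producers capture (128/9)/32 = 4/9 of each unit of subsidy.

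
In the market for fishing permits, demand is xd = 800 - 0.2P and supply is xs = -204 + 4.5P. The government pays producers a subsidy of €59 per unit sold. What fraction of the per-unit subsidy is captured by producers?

Pre-subsidy: 800 - 0.2P = -204 + 4.5P gives P* = 10040/47, x* = 35592/47.
With the subsidy, sellers receive Ps = Pb + 59 for each unit, where Pb is the price buyers pay.
Supply in terms of Pb becomes xs = -204 + 4.5(Pb + 59) = 61.5 + 4.5Pb. Setting this equal to demand: 800 - 0.2Pb = 61.5 + 4.5Pb, so Pb = 7385/47.
Sellers receive Ps = 7385/47 + 59 = 10158/47; x' = 800 − 0.2·(7385/47) = 36123/47.
Buyers' price falls by P* − Pb = 10040/47 − 7385/47 = 2655/47; sellers' price rises by Ps − P* = 10158/47 − 10040/47 = 118/47.
So producers capture (118/47)/59 = 2/47 of each unit of subsidy.

Producer share = 2/47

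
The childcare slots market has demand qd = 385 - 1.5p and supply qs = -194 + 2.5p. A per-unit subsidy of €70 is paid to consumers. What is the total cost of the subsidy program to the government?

Government cost = €16345

Pre-subsidy: 385 - 1.5p = -194 + 2.5p gives p* = 144.75, q* = 167.875.
With the rebate, buyers effectively pay pb = ps − 70, where ps is the price sellers receive.
Demand in terms of ps becomes qd = 385 − 1.5(ps − 70) = 490 - 1.5ps. Setting this equal to supply: 490 - 1.5ps = -194 + 2.5ps, so ps = 171.
Buyers pay pb = 171 − 70 = 101; q' = -194 + 2.5·171 = 233.5.
Government outlay = subsidy × quantity = 70 × 233.5 = 16345.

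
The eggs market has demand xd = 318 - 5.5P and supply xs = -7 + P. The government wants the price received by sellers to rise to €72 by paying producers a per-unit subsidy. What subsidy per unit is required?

At a seller price of 72, quantity supplied is -7 + 1·72 = 65.
Buyers absorb 65 only when they pay Pb with 318 − 5.5·Pb = 65, i.e. Pb = 46.
s = Ps − Pb = 72 − 46 = 26.

Required subsidy s = €26 per unit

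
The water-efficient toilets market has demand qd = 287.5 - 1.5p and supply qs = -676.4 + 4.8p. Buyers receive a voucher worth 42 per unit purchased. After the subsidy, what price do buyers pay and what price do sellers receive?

Pre-subsidy: 287.5 - 1.5p = -676.4 + 4.8p gives p* = 153, q* = 58.
With the rebate, buyers effectively pay pb = ps − 42, where ps is the price sellers receive.
Demand in terms of ps becomes qd = 287.5 − 1.5(ps − 42) = 350.5 - 1.5ps. Setting this equal to supply: 350.5 - 1.5ps = -676.4 + 4.8ps, so ps = 163.
Buyers pay pb = 163 − 42 = 121; q' = -676.4 + 4.8·163 = 106.

Buyers pay 121; sellers receive 163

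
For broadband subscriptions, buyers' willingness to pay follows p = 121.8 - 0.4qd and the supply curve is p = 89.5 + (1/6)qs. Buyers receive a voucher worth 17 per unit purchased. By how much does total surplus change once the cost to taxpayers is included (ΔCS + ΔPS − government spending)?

Net change in total surplus = -255

Pre-subsidy: 121.8 - 0.4q = 89.5 + (1/6)q gives q* = 57 and p* = 99.
With the rebate, buyers effectively pay pb = ps − 17, where ps is the price sellers receive.
On the curves, pb = 121.8 - 0.4q and ps = 89.5 + (1/6)q; the wedge ps − pb = 17 gives 89.5 + (1/6)q − (121.8 - 0.4q) = 17, so q' = 87.
Then pb = 121.8 − 0.4·87 = 87 and ps = 89.5 + (1/6)·87 = 104.
ΔCS = ½(57 + 87)(99 − 87) = 864; ΔPS = ½(57 + 87)(104 − 99) = 360.
Government spending = 17 × 87 = 1479.
Net change = 864 + 360 − 1479 = -255. The loss equals the DWL triangle ½·17·30.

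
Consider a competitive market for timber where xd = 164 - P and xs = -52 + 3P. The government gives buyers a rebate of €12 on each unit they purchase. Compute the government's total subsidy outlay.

Government cost = €1428

Pre-subsidy: 164 - P = -52 + 3P gives P* = 54, x* = 110.
With the rebate, buyers effectively pay Pb = Ps − 12, where Ps is the price sellers receive.
Demand in terms of Ps becomes xd = 164 − 1(Ps − 12) = 176 - Ps. Setting this equal to supply: 176 - Ps = -52 + 3Ps, so Ps = 57.
Buyers pay Pb = 57 − 12 = 45; x' = -52 + 3·57 = 119.
Government outlay = subsidy × quantity = 12 × 119 = 1428.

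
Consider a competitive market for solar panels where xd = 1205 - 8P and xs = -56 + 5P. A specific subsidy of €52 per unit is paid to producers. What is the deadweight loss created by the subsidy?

Deadweight loss = €4160

Pre-subsidy: 1205 - 8P = -56 + 5P gives P* = 97, x* = 429.
With the subsidy, sellers receive Ps = Pb + 52 for each unit, where Pb is the price buyers pay.
Supply in terms of Pb becomes xs = -56 + 5(Pb + 52) = 204 + 5Pb. Setting this equal to demand: 1205 - 8Pb = 204 + 5Pb, so Pb = 77.
Sellers receive Ps = 77 + 52 = 129; x' = 1205 − 8·77 = 589.
The subsidy expands output by 589 − 429 = 160 past the efficient level; on those units the gap between marginal cost and willingness to pay runs from 0 up to 52.
DWL = ½ × 52 × 160 = 4160.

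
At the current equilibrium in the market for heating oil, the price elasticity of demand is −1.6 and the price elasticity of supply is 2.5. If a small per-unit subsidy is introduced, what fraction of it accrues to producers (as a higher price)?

Producer share = 16/41

For a small subsidy around the equilibrium, the benefit split depends on the relative slopes, which at a point are proportional to the elasticities.
Buyer share = εs/(εs + |εd|) = 2.5/(2.5 + 1.6) = 25/41; seller share = |εd|/(εs + |εd|) = 16/41.
So producers capture 16/41 of the subsidy.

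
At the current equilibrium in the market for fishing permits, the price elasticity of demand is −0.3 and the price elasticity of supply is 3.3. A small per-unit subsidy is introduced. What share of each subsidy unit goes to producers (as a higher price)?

Producer share = 1/12

For a small subsidy around the equilibrium, the benefit split depends on the relative slopes, which at a point are proportional to the elasticities.
Buyer share = εs/(εs + |εd|) = 3.3/(3.3 + 0.3) = 11/12; seller share = |εd|/(εs + |εd|) = 1/12.
So producers capture 1/12 of the subsidy.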